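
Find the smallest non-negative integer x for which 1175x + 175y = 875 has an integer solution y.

Euclid: 1175 = 6·175 + 125; 175 = 1·125 + 50; 125 = 2·50 + 25; 50 = 2·25 + 0 → gcd = 25; 875 = 25·35.
Back-substitution yields 1175·(3) + 175·(-20) = 25, so one solution is x = 3·35 = 105, y = -20·35 = -700.
Solutions in x differ by 175/25 = 7; the one in [0, 7) is 105 mod 7 = 0.

0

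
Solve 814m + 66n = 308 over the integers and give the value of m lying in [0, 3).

2

gcd(814, 66) = 22 (Euclid: 814 = 12·66 + 22; 66 = 3·22 + 0), and 22 | 308.
Extended Euclid: 814·(1) + 66·(-12) = 22. Scale by 14: m₀ = 14.
General solution m = m₀ + 3t; reducing mod 3 gives m = 2 (and n = -20).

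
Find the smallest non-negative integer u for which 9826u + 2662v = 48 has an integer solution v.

gcd(9826, 2662) = 2 (Euclid: 9826 = 3·2662 + 1840; 2662 = 1·1840 + 822; 1840 = 2·822 + 196; 822 = 4·196 + 38; 196 = 5·38 + 6; 38 = 6·6 + 2; 6 = 3·2 + 0), and 2 | 48.
Extended Euclid: 9826·(-421) + 2662·(1554) = 2. Scale by 24: u₀ = -10104.
General solution u = u₀ + 1331t; reducing mod 1331 gives u = 544 (and v = -2008).

544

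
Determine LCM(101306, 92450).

4682869850

101306 = 2 · 37³; 92450 = 2 · 5² · 43²
max exponents: 2 · 5² · 37³ · 43² = 4682869850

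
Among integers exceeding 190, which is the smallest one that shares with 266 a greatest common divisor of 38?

228

Multiples of 38 above 190: 38·6, 38·7, … . Need the cofactor coprime to 266/38 = 7.
Checking s = 6, 7, … the first with gcd(s, 7) = 1 is s = 6, giving 228.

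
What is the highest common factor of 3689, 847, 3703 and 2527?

7

gcd(3689, 847): 3689 = 4·847 + 301; 847 = 2·301 + 245; 301 = 1·245 + 56; 245 = 4·56 + 21; 56 = 2·21 + 14; 21 = 1·14 + 7; 14 = 2·7 + 0 → 7
gcd(7, 3703): 3703 = 529·7 + 0 → 7
gcd(7, 2527): 2527 = 361·7 + 0 → 7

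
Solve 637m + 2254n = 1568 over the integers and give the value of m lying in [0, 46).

gcd(637, 2254) = 49 (Euclid: 2254 = 3·637 + 343; 637 = 1·343 + 294; 343 = 1·294 + 49; 294 = 6·49 + 0), and 49 | 1568.
Extended Euclid: 637·(-7) + 2254·(2) = 49. Scale by 32: m₀ = -224.
General solution m = m₀ + 46t; reducing mod 46 gives m = 6 (and n = -1).

6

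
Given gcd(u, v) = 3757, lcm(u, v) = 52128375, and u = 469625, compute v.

Using uv = gcd(u,v)·lcm(u,v) = 3757·52128375 = 195846304875, we get v = 195846304875/469625 = 417027.

417027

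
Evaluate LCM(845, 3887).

gcd first: 3887 = 4·845 + 507; 845 = 1·507 + 338; 507 = 1·338 + 169; 338 = 2·169 + 0 → gcd = 169
lcm = 845·3887/gcd = 3284515/169 = 19435

19435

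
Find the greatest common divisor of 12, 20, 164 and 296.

12 = 2² · 3; 20 = 2² · 5; 164 = 2² · 41; 296 = 2³ · 37
gcd takes min exponent of each prime: 2² = 4

4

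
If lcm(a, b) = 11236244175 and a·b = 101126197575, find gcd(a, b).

From gcd × lcm = ab: gcd = 101126197575 / 11236244175 = 9.

9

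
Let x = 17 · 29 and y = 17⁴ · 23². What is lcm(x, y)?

1281295661

max exponent per prime: 17⁴ · 23² · 29 = 1281295661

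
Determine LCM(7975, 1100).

7975 = 5² · 11 · 29; 1100 = 2² · 5² · 11
max exponents: 2² · 5² · 11 · 29 = 31900

31900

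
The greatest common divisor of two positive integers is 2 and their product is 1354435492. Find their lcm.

gcd·lcm = product, so lcm = 1354435492/2 = 677217746.

677217746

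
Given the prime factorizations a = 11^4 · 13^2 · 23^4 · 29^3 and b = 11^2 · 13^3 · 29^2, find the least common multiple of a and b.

max exponent per prime: 11^4 · 13^3 · 23^4 · 29^3 = 219536196301409273

219536196301409273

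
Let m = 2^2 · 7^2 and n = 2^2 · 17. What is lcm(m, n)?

3332

max exponent per prime: 2^2 · 7^2 · 17 = 3332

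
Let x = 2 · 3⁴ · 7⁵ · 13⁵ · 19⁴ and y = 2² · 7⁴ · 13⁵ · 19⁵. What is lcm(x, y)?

max exponent per prime: 2² · 3⁴ · 7⁵ · 13⁵ · 19⁵ = 5006335800257886276

5006335800257886276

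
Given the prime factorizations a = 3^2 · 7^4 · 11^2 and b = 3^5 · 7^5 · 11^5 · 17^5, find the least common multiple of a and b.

933908883171748407

max exponent per prime: 3^5 · 7^5 · 11^5 · 17^5 = 933908883171748407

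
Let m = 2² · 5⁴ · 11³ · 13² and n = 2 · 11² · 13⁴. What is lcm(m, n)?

max exponent per prime: 2² · 5⁴ · 11³ · 13⁴ = 95036727500

95036727500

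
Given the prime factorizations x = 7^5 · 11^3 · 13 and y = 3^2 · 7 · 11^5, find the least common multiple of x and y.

max exponent per prime: 3^2 · 7^5 · 11^5 · 13 = 316693746369

316693746369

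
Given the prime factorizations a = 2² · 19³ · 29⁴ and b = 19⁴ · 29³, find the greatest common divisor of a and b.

min exponent per shared prime: 19³ · 29³ = 167284151

167284151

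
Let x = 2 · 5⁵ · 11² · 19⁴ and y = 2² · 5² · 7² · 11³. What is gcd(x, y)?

6050

min exponent per shared prime: 2 · 5² · 11² = 6050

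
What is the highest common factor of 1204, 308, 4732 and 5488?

1204 = 2² · 7 · 43; 308 = 2² · 7 · 11; 4732 = 2² · 7 · 13²; 5488 = 2⁴ · 7³
gcd takes min exponent of each prime: 2² · 7 = 28

28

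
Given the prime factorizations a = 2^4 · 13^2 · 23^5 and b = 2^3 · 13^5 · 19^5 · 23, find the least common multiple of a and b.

94676878119241158416

max exponent per prime: 2^4 · 13^5 · 19^5 · 23^5 = 94676878119241158416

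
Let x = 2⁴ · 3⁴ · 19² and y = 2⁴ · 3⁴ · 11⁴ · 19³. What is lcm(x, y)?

max exponent per prime: 2⁴ · 3⁴ · 11⁴ · 19³ = 130147714224

130147714224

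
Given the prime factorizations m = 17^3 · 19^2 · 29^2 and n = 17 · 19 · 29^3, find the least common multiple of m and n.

43256159677

max exponent per prime: 17^3 · 19^2 · 29^3 = 43256159677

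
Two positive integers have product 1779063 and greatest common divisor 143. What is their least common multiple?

12441

Since gcd(a,b)·lcm(a,b) = ab, lcm = 1779063/143 = 12441.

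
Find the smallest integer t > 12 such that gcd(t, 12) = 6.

18

gcd(t, 12) = 6 forces 6 | t; write t = 6s. Then gcd(6s, 6·2) = 6·gcd(s, 2), so need gcd(s, 2) = 1.
6s > 12 gives s ≥ 3. The least s ≥ 3 coprime to 2 is 3, so t = 6·3 = 18.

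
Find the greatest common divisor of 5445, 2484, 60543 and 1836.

5445 = 3² · 5 · 11²; 2484 = 2² · 3³ · 23; 60543 = 3² · 7 · 31²; 1836 = 2² · 3³ · 17
gcd takes min exponent of each prime: 3² = 9

9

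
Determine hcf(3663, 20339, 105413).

3663 = 3² · 11 · 37; 20339 = 11 · 43²; 105413 = 7 · 11 · 37²
gcd takes min exponent of each prime: 11 = 11

11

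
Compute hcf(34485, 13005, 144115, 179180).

5

gcd(34485, 13005): 34485 = 2·13005 + 8475; 13005 = 1·8475 + 4530; 8475 = 1·4530 + 3945; 4530 = 1·3945 + 585; 3945 = 6·585 + 435; 585 = 1·435 + 150; 435 = 2·150 + 135; 150 = 1·135 + 15; 135 = 9·15 + 0 → 15
gcd(15, 144115): 144115 = 9607·15 + 10; 15 = 1·10 + 5; 10 = 2·5 + 0 → 5
gcd(5, 179180): 179180 = 35836·5 + 0 → 5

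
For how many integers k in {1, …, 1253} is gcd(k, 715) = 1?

842

Prime factors of 715: 5, 11, 13. Count integers ≤ 1253 divisible by none of them.
By inclusion–exclusion: 1253 − ⌊1253/5⌋ − ⌊1253/11⌋ − ⌊1253/13⌋ + ⌊1253/55⌋ + ⌊1253/65⌋ + ⌊1253/143⌋ − ⌊1253/715⌋ = 842.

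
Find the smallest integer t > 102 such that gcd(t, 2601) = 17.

gcd(t, 2601) = 17 forces 17 | t; write t = 17s. Then gcd(17s, 17·153) = 17·gcd(s, 153), so need gcd(s, 153) = 1.
17s > 102 gives s ≥ 7. The least s ≥ 7 coprime to 153 is 7, so t = 17·7 = 119.

119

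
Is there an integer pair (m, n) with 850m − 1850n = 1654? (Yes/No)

No

gcd(850, 1850): 1850 = 2·850 + 150; 850 = 5·150 + 100; 150 = 1·100 + 50; 100 = 2·50 + 0 → 50
50 does not divide 1654, so a solution does not exist.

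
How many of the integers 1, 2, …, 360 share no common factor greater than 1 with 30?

Prime factors of 30: 2, 3, 5. Count integers ≤ 360 divisible by none of them.
By inclusion–exclusion: 360 − ⌊360/2⌋ − ⌊360/3⌋ − ⌊360/5⌋ + ⌊360/6⌋ + ⌊360/10⌋ + ⌊360/15⌋ − ⌊360/30⌋ = 96.

96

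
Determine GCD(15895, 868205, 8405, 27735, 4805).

gcd(15895, 868205): 868205 = 54·15895 + 9875; 15895 = 1·9875 + 6020; 9875 = 1·6020 + 3855; 6020 = 1·3855 + 2165; 3855 = 1·2165 + 1690; 2165 = 1·1690 + 475; 1690 = 3·475 + 265; 475 = 1·265 + 210; 265 = 1·210 + 55; 210 = 3·55 + 45; 55 = 1·45 + 10; 45 = 4·10 + 5; 10 = 2·5 + 0 → 5
gcd(5, 8405): 8405 = 1681·5 + 0 → 5
gcd(5, 27735): 27735 = 5547·5 + 0 → 5
gcd(5, 4805): 4805 = 961·5 + 0 → 5

5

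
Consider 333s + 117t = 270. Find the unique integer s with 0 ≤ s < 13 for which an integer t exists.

Euclid: 333 = 2·117 + 99; 117 = 1·99 + 18; 99 = 5·18 + 9; 18 = 2·9 + 0 → gcd = 9; 270 = 9·30.
Back-substitution yields 333·(6) + 117·(-17) = 9, so one solution is s = 6·30 = 180, t = -17·30 = -510.
Solutions in s differ by 117/9 = 13; the one in [0, 13) is 180 mod 13 = 11.

11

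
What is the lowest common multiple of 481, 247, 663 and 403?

14448759

481 = 13 · 37; 247 = 13 · 19; 663 = 3 · 13 · 17; 403 = 13 · 31
lcm takes max exponent of each prime: 3 · 13 · 17 · 19 · 31 · 37 = 14448759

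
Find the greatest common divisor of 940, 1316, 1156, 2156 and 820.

4

940 = 2² · 5 · 47; 1316 = 2² · 7 · 47; 1156 = 2² · 17²; 2156 = 2² · 7² · 11; 820 = 2² · 5 · 41
gcd takes min exponent of each prime: 2² = 4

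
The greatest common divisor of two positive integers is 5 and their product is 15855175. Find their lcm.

gcd·lcm = product, so lcm = 15855175/5 = 3171035.

3171035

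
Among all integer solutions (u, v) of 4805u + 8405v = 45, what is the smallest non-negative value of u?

21

Reduce mod 8405: 4805u ≡ 45 (mod 8405). With g = gcd(4805, 8405) = 5 dividing 45, divide through: 961u ≡ 9 (mod 1681).
Since gcd(961, 1681) = 1, u ≡ 9·(961)⁻¹ ≡ 21 (mod 1681). Smallest non-negative: 21.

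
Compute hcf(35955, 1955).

Euclid: 35955 = 18·1955 + 765; 1955 = 2·765 + 425; 765 = 1·425 + 340; 425 = 1·340 + 85; 340 = 4·85 + 0. Last nonzero remainder: 85.

85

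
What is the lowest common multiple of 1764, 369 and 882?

1764 = 2² · 3² · 7²; 369 = 3² · 41; 882 = 2 · 3² · 7²
lcm takes max exponent of each prime: 2² · 3² · 7² · 41 = 72324

72324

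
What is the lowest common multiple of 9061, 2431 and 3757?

9061 = 13 · 17 · 41; 2431 = 11 · 13 · 17; 3757 = 13 · 17²
lcm takes max exponent of each prime: 11 · 13 · 17² · 41 = 1694407

1694407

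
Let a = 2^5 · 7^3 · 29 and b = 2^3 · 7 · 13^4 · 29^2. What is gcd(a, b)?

1624

min exponent per shared prime: 2^3 · 7 · 29 = 1624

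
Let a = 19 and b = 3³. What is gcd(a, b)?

min exponent per shared prime: (none) = 1

1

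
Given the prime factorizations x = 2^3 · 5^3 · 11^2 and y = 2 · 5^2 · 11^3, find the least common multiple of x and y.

1331000

max exponent per prime: 2^3 · 5^3 · 11^3 = 1331000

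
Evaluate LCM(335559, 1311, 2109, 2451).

12279110487

lcm(335559, 1311) = 335559·1311/gcd = 439917849/57 = 7717857
lcm(7717857, 2109) = 7717857·2109/gcd = 16276960413/57 = 285560709
lcm(285560709, 2451) = 285560709·2451/gcd = 699909297759/57 = 12279110487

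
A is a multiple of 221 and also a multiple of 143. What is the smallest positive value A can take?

2431

221 = 13 · 17; 143 = 11 · 13
max exponents: 11 · 13 · 17 = 2431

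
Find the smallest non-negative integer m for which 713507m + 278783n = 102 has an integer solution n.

Reduce mod 278783: 713507m ≡ 102 (mod 278783). With g = gcd(713507, 278783) = 17 dividing 102, divide through: 41971m ≡ 6 (mod 16399).
Since gcd(41971, 16399) = 1, m ≡ 6·(41971)⁻¹ ≡ 13948 (mod 16399). Smallest non-negative: 13948.

13948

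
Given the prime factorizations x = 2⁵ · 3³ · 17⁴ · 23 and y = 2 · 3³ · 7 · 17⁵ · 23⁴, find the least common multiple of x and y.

2403077258153376

max exponent per prime: 2⁵ · 3³ · 7 · 17⁵ · 23⁴ = 2403077258153376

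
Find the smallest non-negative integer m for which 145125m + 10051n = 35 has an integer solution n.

Reduce mod 10051: 145125m ≡ 35 (mod 10051). With g = gcd(145125, 10051) = 1 dividing 35, divide through: 145125m ≡ 35 (mod 10051).
Since gcd(145125, 10051) = 1, m ≡ 35·(145125)⁻¹ ≡ 4179 (mod 10051). Smallest non-negative: 4179.

4179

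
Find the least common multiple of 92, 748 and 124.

92 = 2² · 23; 748 = 2² · 11 · 17; 124 = 2² · 31
lcm takes max exponent of each prime: 2² · 11 · 17 · 23 · 31 = 533324

533324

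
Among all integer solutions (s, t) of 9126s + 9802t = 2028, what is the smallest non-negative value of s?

Reduce mod 9802: 9126s ≡ 2028 (mod 9802). With g = gcd(9126, 9802) = 338 dividing 2028, divide through: 27s ≡ 6 (mod 29).
Since gcd(27, 29) = 1, s ≡ 6·(27)⁻¹ ≡ 26 (mod 29). Smallest non-negative: 26.

26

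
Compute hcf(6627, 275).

6627 = 3 · 47²
275 = 5² · 11
Common: 1 = 1

1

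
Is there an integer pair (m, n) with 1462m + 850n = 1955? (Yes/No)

By Bézout, 1462m + 850n = 1955 has integer solutions iff gcd(1462, 850) | 1955.
Euclid: 1462 = 1·850 + 612; 850 = 1·612 + 238; 612 = 2·238 + 136; 238 = 1·136 + 102; 136 = 1·102 + 34; 102 = 3·34 + 0. gcd = 34; 1955 mod 34 = 17. No.

No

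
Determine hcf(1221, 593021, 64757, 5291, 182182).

11

1221 = 3 · 11 · 37; 593021 = 11² · 13² · 29; 64757 = 7 · 11 · 29²; 5291 = 11 · 13 · 37; 182182 = 2 · 7² · 11 · 13²
gcd takes min exponent of each prime: 11 = 11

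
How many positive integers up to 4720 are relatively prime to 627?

627 = 3·11·19. Inclusion–exclusion on these primes:
4720 − ⌊4720/3⌋ − ⌊4720/11⌋ − ⌊4720/19⌋ + ⌊4720/33⌋ + ⌊4720/57⌋ + ⌊4720/209⌋ − ⌊4720/627⌋ = 2710

2710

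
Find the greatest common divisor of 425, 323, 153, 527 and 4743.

gcd(425, 323): 425 = 1·323 + 102; 323 = 3·102 + 17; 102 = 6·17 + 0 → 17
gcd(17, 153): 153 = 9·17 + 0 → 17
gcd(17, 527): 527 = 31·17 + 0 → 17
gcd(17, 4743): 4743 = 279·17 + 0 → 17

17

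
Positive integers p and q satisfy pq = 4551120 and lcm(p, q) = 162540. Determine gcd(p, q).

From gcd × lcm = pq: gcd = 4551120 / 162540 = 28.

28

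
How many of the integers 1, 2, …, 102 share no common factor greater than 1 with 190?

Prime factors of 190: 2, 5, 19. Count integers ≤ 102 divisible by none of them.
By inclusion–exclusion: 102 − ⌊102/2⌋ − ⌊102/5⌋ − ⌊102/19⌋ + ⌊102/10⌋ + ⌊102/38⌋ + ⌊102/95⌋ − ⌊102/190⌋ = 39.

39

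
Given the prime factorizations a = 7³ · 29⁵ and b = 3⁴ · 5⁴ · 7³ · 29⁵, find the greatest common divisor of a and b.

7035324107

min exponent per shared prime: 7³ · 29⁵ = 7035324107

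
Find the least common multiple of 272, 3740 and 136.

14960

272 = 2⁴ · 17; 3740 = 2² · 5 · 11 · 17; 136 = 2³ · 17
lcm takes max exponent of each prime: 2⁴ · 5 · 11 · 17 = 14960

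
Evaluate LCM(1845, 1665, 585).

lcm(1845, 1665) = 1845·1665/gcd = 3071925/45 = 68265
lcm(68265, 585) = 68265·585/gcd = 39935025/45 = 887445

887445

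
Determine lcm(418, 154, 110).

14630

418 = 2 · 11 · 19; 154 = 2 · 7 · 11; 110 = 2 · 5 · 11
lcm takes max exponent of each prime: 2 · 5 · 7 · 11 · 19 = 14630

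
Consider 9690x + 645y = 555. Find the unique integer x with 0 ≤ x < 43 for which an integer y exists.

Euclid: 9690 = 15·645 + 15; 645 = 43·15 + 0 → gcd = 15; 555 = 15·37.
Back-substitution yields 9690·(1) + 645·(-15) = 15, so one solution is x = 1·37 = 37, y = -15·37 = -555.
Solutions in x differ by 645/15 = 43; the one in [0, 43) is 37 mod 43 = 37.

37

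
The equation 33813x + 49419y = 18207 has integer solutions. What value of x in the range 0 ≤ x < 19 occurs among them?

2

Reduce mod 49419: 33813x ≡ 18207 (mod 49419). With g = gcd(33813, 49419) = 2601 dividing 18207, divide through: 13x ≡ 7 (mod 19).
Since gcd(13, 19) = 1, x ≡ 7·(13)⁻¹ ≡ 2 (mod 19). Smallest non-negative: 2.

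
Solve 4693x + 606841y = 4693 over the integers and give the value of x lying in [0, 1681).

Euclid: 606841 = 129·4693 + 1444; 4693 = 3·1444 + 361; 1444 = 4·361 + 0 → gcd = 361; 4693 = 361·13.
Back-substitution yields 4693·(388) + 606841·(-3) = 361, so one solution is x = 388·13 = 5044, y = -3·13 = -39.
Solutions in x differ by 606841/361 = 1681; the one in [0, 1681) is 5044 mod 1681 = 1.

1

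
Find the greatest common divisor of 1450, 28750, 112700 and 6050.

50

gcd(1450, 28750): 28750 = 19·1450 + 1200; 1450 = 1·1200 + 250; 1200 = 4·250 + 200; 250 = 1·200 + 50; 200 = 4·50 + 0 → 50
gcd(50, 112700): 112700 = 2254·50 + 0 → 50
gcd(50, 6050): 6050 = 121·50 + 0 → 50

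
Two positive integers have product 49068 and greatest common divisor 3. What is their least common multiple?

16356

For any two positive integers, gcd × lcm equals their product. Hence lcm = 49068 / 3 = 16356.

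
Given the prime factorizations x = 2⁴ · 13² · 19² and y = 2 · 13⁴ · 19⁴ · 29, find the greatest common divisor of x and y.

122018

min exponent per shared prime: 2 · 13² · 19² = 122018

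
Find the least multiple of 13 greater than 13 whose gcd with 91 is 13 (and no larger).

26

91 = 13·7. Any t with gcd(t, 91) = 13 is a multiple of 13, say 13s, with s coprime to 7.
Need s > 13/13, so s ≥ 2. First s ≥ 2 with gcd(s, 7) = 1 is s = 2. Thus t = 13·2 = 26.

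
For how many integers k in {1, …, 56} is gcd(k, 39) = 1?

Prime factors of 39: 3, 13. Count integers ≤ 56 divisible by none of them.
By inclusion–exclusion: 56 − ⌊56/3⌋ − ⌊56/13⌋ + ⌊56/39⌋ = 35.

35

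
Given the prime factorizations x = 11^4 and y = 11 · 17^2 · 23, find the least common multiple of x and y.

max exponent per prime: 11^4 · 17^2 · 23 = 97318727

97318727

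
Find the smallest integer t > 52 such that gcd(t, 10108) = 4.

60

gcd(t, 10108) = 4 forces 4 | t; write t = 4s. Then gcd(4s, 4·2527) = 4·gcd(s, 2527), so need gcd(s, 2527) = 1.
4s > 52 gives s ≥ 14. The least s ≥ 14 coprime to 2527 is 15, so t = 4·15 = 60.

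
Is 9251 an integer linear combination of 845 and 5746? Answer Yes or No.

No

By Bézout, 845p − 5746q = 9251 has integer solutions iff gcd(845, 5746) | 9251.
Euclid: 5746 = 6·845 + 676; 845 = 1·676 + 169; 676 = 4·169 + 0. gcd = 169; 9251 mod 169 = 125. No.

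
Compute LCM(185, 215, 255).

405705

lcm(185, 215) = 185·215/gcd = 39775/5 = 7955
lcm(7955, 255) = 7955·255/gcd = 2028525/5 = 405705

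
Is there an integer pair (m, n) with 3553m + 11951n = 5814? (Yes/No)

By Bézout, 3553m + 11951n = 5814 has integer solutions iff gcd(3553, 11951) | 5814.
Euclid: 11951 = 3·3553 + 1292; 3553 = 2·1292 + 969; 1292 = 1·969 + 323; 969 = 3·323 + 0. gcd = 323; 5814 mod 323 = 0. Yes.

Yes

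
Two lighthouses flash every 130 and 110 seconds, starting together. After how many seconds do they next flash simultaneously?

gcd first: 130 = 1·110 + 20; 110 = 5·20 + 10; 20 = 2·10 + 0 → gcd = 10
lcm = 130·110/gcd = 14300/10 = 1430

1430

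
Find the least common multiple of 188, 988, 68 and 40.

188 = 2² · 47; 988 = 2² · 13 · 19; 68 = 2² · 17; 40 = 2³ · 5
lcm takes max exponent of each prime: 2³ · 5 · 13 · 17 · 19 · 47 = 7894120

7894120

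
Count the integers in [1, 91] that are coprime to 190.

190 = 2·5·19. Inclusion–exclusion on these primes:
91 − ⌊91/2⌋ − ⌊91/5⌋ − ⌊91/19⌋ + ⌊91/10⌋ + ⌊91/38⌋ + ⌊91/95⌋ − ⌊91/190⌋ = 35

35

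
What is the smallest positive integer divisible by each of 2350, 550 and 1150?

lcm(2350, 550) = 2350·550/gcd = 1292500/50 = 25850
lcm(25850, 1150) = 25850·1150/gcd = 29727500/50 = 594550

594550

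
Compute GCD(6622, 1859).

11

Euclid: 6622 = 3·1859 + 1045; 1859 = 1·1045 + 814; 1045 = 1·814 + 231; 814 = 3·231 + 121; 231 = 1·121 + 110; 121 = 1·110 + 11; 110 = 10·11 + 0. Last nonzero remainder: 11.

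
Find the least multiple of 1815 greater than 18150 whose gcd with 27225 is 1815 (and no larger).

27225 = 1815·15. Any t with gcd(t, 27225) = 1815 is a multiple of 1815, say 1815s, with s coprime to 15.
Need s > 18150/1815, so s ≥ 11. First s ≥ 11 with gcd(s, 15) = 1 is s = 11. Thus t = 1815·11 = 19965.

19965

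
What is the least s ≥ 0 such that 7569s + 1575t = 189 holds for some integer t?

56

gcd(7569, 1575) = 9 (Euclid: 7569 = 4·1575 + 1269; 1575 = 1·1269 + 306; 1269 = 4·306 + 45; 306 = 6·45 + 36; 45 = 1·36 + 9; 36 = 4·9 + 0), and 9 | 189.
Extended Euclid: 7569·(36) + 1575·(-173) = 9. Scale by 21: s₀ = 756.
General solution s = s₀ + 175k; reducing mod 175 gives s = 56 (and t = -269).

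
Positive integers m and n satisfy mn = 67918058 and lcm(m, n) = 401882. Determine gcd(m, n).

169

From gcd × lcm = mn: gcd = 67918058 / 401882 = 169.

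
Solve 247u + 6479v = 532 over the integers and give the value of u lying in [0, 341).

gcd(247, 6479) = 19 (Euclid: 6479 = 26·247 + 57; 247 = 4·57 + 19; 57 = 3·19 + 0), and 19 | 532.
Extended Euclid: 247·(105) + 6479·(-4) = 19. Scale by 28: u₀ = 2940.
General solution u = u₀ + 341t; reducing mod 341 gives u = 212 (and v = -8).

212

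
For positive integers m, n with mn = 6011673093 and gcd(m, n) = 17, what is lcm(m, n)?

gcd·lcm = product, so lcm = 6011673093/17 = 353627829.

353627829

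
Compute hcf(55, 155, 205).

5

55 = 5 · 11; 155 = 5 · 31; 205 = 5 · 41
gcd takes min exponent of each prime: 5 = 5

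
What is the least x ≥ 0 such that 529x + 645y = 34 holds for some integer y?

211

gcd(529, 645) = 1 (Euclid: 645 = 1·529 + 116; 529 = 4·116 + 65; 116 = 1·65 + 51; 65 = 1·51 + 14; 51 = 3·14 + 9; 14 = 1·9 + 5; 9 = 1·5 + 4; 5 = 1·4 + 1; 4 = 4·1 + 0), and 1 | 34.
Extended Euclid: 529·(139) + 645·(-114) = 1. Scale by 34: x₀ = 4726.
General solution x = x₀ + 645t; reducing mod 645 gives x = 211 (and y = -173).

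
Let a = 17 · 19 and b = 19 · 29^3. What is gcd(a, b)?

min exponent per shared prime: 19 = 19

19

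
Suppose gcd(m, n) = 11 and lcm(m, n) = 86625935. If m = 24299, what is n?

39215

Using mn = gcd(m,n)·lcm(m,n) = 11·86625935 = 952885285, we get n = 952885285/24299 = 39215.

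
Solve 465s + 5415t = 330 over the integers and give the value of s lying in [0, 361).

24

Euclid: 5415 = 11·465 + 300; 465 = 1·300 + 165; 300 = 1·165 + 135; 165 = 1·135 + 30; 135 = 4·30 + 15; 30 = 2·15 + 0 → gcd = 15; 330 = 15·22.
Back-substitution yields 465·(-163) + 5415·(14) = 15, so one solution is s = -163·22 = -3586, t = 14·22 = 308.
Solutions in s differ by 5415/15 = 361; the one in [0, 361) is -3586 mod 361 = 24.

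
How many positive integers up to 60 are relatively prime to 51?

Prime factors of 51: 3, 17. Count integers ≤ 60 divisible by none of them.
By inclusion–exclusion: 60 − ⌊60/3⌋ − ⌊60/17⌋ + ⌊60/51⌋ = 38.

38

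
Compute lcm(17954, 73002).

17954 = 2 · 47 · 191; 73002 = 2 · 3 · 23³
max exponents: 2 · 3 · 23³ · 47 · 191 = 655338954

655338954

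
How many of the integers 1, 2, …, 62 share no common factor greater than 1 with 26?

29

Prime factors of 26: 2, 13. Count integers ≤ 62 divisible by none of them.
By inclusion–exclusion: 62 − ⌊62/2⌋ − ⌊62/13⌋ + ⌊62/26⌋ = 29.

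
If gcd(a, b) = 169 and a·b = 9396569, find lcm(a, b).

55601

gcd·lcm = product, so lcm = 9396569/169 = 55601.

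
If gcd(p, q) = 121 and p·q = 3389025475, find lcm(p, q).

For any two positive integers, gcd × lcm equals their product. Hence lcm = 3389025475 / 121 = 28008475.

28008475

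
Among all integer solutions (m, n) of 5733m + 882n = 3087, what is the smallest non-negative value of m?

Reduce mod 882: 5733m ≡ 3087 (mod 882). With g = gcd(5733, 882) = 441 dividing 3087, divide through: 13m ≡ 7 (mod 2).
Since gcd(13, 2) = 1, m ≡ 7·(13)⁻¹ ≡ 1 (mod 2). Smallest non-negative: 1.

1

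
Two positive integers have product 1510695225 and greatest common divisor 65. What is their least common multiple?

23241465

gcd·lcm = product, so lcm = 1510695225/65 = 23241465.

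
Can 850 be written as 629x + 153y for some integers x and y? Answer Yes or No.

gcd(629, 153): 629 = 4·153 + 17; 153 = 9·17 + 0 → 17
17 divides 850, so a solution exists.

Yes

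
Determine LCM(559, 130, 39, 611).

559 = 13 · 43; 130 = 2 · 5 · 13; 39 = 3 · 13; 611 = 13 · 47
lcm takes max exponent of each prime: 2 · 3 · 5 · 13 · 43 · 47 = 788190

788190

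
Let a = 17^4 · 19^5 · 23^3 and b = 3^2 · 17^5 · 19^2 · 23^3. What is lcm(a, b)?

384980408633302029

max exponent per prime: 3^2 · 17^5 · 19^5 · 23^3 = 384980408633302029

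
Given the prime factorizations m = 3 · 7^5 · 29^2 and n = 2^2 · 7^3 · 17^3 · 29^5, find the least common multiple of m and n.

max exponent per prime: 2^2 · 3 · 7^5 · 17^3 · 29^5 = 20323953834562308

20323953834562308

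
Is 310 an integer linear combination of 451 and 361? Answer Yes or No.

gcd(451, 361): 451 = 1·361 + 90; 361 = 4·90 + 1; 90 = 90·1 + 0 → 1
1 divides 310, so a solution exists.

Yes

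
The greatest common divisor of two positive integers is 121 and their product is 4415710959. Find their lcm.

36493479

gcd·lcm = product, so lcm = 4415710959/121 = 36493479.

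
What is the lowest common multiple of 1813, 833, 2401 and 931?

1813 = 7² · 37; 833 = 7² · 17; 2401 = 7⁴; 931 = 7² · 19
lcm takes max exponent of each prime: 7⁴ · 17 · 19 · 37 = 28694351

28694351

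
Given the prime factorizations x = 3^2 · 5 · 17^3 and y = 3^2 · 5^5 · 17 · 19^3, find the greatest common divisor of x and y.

765

min exponent per shared prime: 3^2 · 5 · 17 = 765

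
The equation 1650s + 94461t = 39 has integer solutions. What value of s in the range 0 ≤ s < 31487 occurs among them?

gcd(1650, 94461) = 3 (Euclid: 94461 = 57·1650 + 411; 1650 = 4·411 + 6; 411 = 68·6 + 3; 6 = 2·3 + 0), and 3 | 39.
Extended Euclid: 1650·(-15629) + 94461·(273) = 3. Scale by 13: s₀ = -203177.
General solution s = s₀ + 31487k; reducing mod 31487 gives s = 17232 (and t = -301).

17232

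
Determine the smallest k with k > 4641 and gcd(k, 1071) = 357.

4998

Multiples of 357 above 4641: 357·14, 357·15, … . Need the cofactor coprime to 1071/357 = 3.
Checking s = 14, 15, … the first with gcd(s, 3) = 1 is s = 14, giving 4998.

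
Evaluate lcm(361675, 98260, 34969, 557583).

1659290005787700

361675 = 5² · 17 · 23 · 37; 98260 = 2² · 5 · 17³; 34969 = 11² · 17²; 557583 = 3 · 13 · 17 · 29²
lcm takes max exponent of each prime: 2² · 3 · 5² · 11² · 13 · 17³ · 23 · 29² · 37 = 1659290005787700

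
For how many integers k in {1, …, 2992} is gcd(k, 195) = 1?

1473

195 = 3·5·13. Inclusion–exclusion on these primes:
2992 − ⌊2992/3⌋ − ⌊2992/5⌋ − ⌊2992/13⌋ + ⌊2992/15⌋ + ⌊2992/39⌋ + ⌊2992/65⌋ − ⌊2992/195⌋ = 1473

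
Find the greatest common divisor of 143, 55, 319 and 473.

11

143 = 11 · 13; 55 = 5 · 11; 319 = 11 · 29; 473 = 11 · 43
gcd takes min exponent of each prime: 11 = 11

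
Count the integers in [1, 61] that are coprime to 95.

46

95 = 5·19. Inclusion–exclusion on these primes:
61 − ⌊61/5⌋ − ⌊61/19⌋ + ⌊61/95⌋ = 46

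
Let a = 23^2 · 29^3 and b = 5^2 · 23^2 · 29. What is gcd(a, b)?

15341

min exponent per shared prime: 23^2 · 29 = 15341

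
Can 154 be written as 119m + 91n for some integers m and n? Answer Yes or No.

Yes

By Bézout, 119m + 91n = 154 has integer solutions iff gcd(119, 91) | 154.
Euclid: 119 = 1·91 + 28; 91 = 3·28 + 7; 28 = 4·7 + 0. gcd = 7; 154 mod 7 = 0. Yes.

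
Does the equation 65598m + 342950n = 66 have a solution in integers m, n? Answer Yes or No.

By Bézout, 65598m + 342950n = 66 has integer solutions iff gcd(65598, 342950) | 66.
Euclid: 342950 = 5·65598 + 14960; 65598 = 4·14960 + 5758; 14960 = 2·5758 + 3444; 5758 = 1·3444 + 2314; 3444 = 1·2314 + 1130; 2314 = 2·1130 + 54; 1130 = 20·54 + 50; 54 = 1·50 + 4; 50 = 12·4 + 2; 4 = 2·2 + 0. gcd = 2; 66 mod 2 = 0. Yes.

Yes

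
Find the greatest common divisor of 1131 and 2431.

1131 = 3 · 13 · 29
2431 = 11 · 13 · 17
Common: 13 = 13

13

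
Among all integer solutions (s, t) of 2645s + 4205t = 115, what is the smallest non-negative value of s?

256

Reduce mod 4205: 2645s ≡ 115 (mod 4205). With g = gcd(2645, 4205) = 5 dividing 115, divide through: 529s ≡ 23 (mod 841).
Since gcd(529, 841) = 1, s ≡ 23·(529)⁻¹ ≡ 256 (mod 841). Smallest non-negative: 256.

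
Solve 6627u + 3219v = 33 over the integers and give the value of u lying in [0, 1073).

gcd(6627, 3219) = 3 (Euclid: 6627 = 2·3219 + 189; 3219 = 17·189 + 6; 189 = 31·6 + 3; 6 = 2·3 + 0), and 3 | 33.
Extended Euclid: 6627·(528) + 3219·(-1087) = 3. Scale by 11: u₀ = 5808.
General solution u = u₀ + 1073t; reducing mod 1073 gives u = 443 (and v = -912).

443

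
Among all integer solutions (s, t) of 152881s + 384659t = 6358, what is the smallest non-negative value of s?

Reduce mod 384659: 152881s ≡ 6358 (mod 384659). With g = gcd(152881, 384659) = 289 dividing 6358, divide through: 529s ≡ 22 (mod 1331).
Since gcd(529, 1331) = 1, s ≡ 22·(529)⁻¹ ≡ 385 (mod 1331). Smallest non-negative: 385.

385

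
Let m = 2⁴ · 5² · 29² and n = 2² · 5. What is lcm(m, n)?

336400

max exponent per prime: 2⁴ · 5² · 29² = 336400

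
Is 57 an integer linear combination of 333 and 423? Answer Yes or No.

gcd(333, 423): 423 = 1·333 + 90; 333 = 3·90 + 63; 90 = 1·63 + 27; 63 = 2·27 + 9; 27 = 3·9 + 0 → 9
9 does not divide 57, so a solution does not exist.

No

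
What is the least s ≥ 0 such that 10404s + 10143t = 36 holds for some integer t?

Reduce mod 10143: 10404s ≡ 36 (mod 10143). With g = gcd(10404, 10143) = 9 dividing 36, divide through: 1156s ≡ 4 (mod 1127).
Since gcd(1156, 1127) = 1, s ≡ 4·(1156)⁻¹ ≡ 39 (mod 1127). Smallest non-negative: 39.

39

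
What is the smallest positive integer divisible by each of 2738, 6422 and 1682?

7393834838

2738 = 2 · 37²; 6422 = 2 · 13² · 19; 1682 = 2 · 29²
lcm takes max exponent of each prime: 2 · 13² · 19 · 29² · 37² = 7393834838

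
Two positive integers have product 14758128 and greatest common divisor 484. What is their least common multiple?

gcd·lcm = product, so lcm = 14758128/484 = 30492.

30492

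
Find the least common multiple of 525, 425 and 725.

258825

525 = 3 · 5² · 7; 425 = 5² · 17; 725 = 5² · 29
lcm takes max exponent of each prime: 3 · 5² · 7 · 17 · 29 = 258825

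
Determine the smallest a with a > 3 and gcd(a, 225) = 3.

gcd(a, 225) = 3 forces 3 | a; write a = 3s. Then gcd(3s, 3·75) = 3·gcd(s, 75), so need gcd(s, 75) = 1.
3s > 3 gives s ≥ 2. The least s ≥ 2 coprime to 75 is 2, so a = 3·2 = 6.

6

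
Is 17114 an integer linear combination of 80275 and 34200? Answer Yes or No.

No

By Bézout, 80275p + 34200q = 17114 has integer solutions iff gcd(80275, 34200) | 17114.
Euclid: 80275 = 2·34200 + 11875; 34200 = 2·11875 + 10450; 11875 = 1·10450 + 1425; 10450 = 7·1425 + 475; 1425 = 3·475 + 0. gcd = 475; 17114 mod 475 = 14. No.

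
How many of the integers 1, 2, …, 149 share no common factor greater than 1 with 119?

121

119 = 7·17. Inclusion–exclusion on these primes:
149 − ⌊149/7⌋ − ⌊149/17⌋ + ⌊149/119⌋ = 121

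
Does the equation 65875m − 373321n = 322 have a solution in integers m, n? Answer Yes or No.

By Bézout, 65875m − 373321n = 322 has integer solutions iff gcd(65875, 373321) | 322.
Euclid: 373321 = 5·65875 + 43946; 65875 = 1·43946 + 21929; 43946 = 2·21929 + 88; 21929 = 249·88 + 17; 88 = 5·17 + 3; 17 = 5·3 + 2; 3 = 1·2 + 1; 2 = 2·1 + 0. gcd = 1; 322 mod 1 = 0. Yes.

Yes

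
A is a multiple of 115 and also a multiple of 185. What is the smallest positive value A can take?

115 = 5 · 23; 185 = 5 · 37
max exponents: 5 · 23 · 37 = 4255

4255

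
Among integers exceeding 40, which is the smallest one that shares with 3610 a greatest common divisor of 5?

45

3610 = 5·722. Any x with gcd(x, 3610) = 5 is a multiple of 5, say 5s, with s coprime to 722.
Need s > 40/5, so s ≥ 9. First s ≥ 9 with gcd(s, 722) = 1 is s = 9. Thus x = 5·9 = 45.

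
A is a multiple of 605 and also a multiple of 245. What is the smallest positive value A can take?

605 = 5 · 11²; 245 = 5 · 7²
max exponents: 5 · 7² · 11² = 29645

29645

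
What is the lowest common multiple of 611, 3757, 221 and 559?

611 = 13 · 47; 3757 = 13 · 17²; 221 = 13 · 17; 559 = 13 · 43
lcm takes max exponent of each prime: 13 · 17² · 43 · 47 = 7592897

7592897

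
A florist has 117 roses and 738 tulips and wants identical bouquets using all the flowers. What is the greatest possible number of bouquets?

117 = 3² · 13
738 = 2 · 3² · 41
Common: 3² = 9

9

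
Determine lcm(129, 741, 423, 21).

lcm(129, 741) = 129·741/gcd = 95589/3 = 31863
lcm(31863, 423) = 31863·423/gcd = 13478049/3 = 4492683
lcm(4492683, 21) = 4492683·21/gcd = 94346343/3 = 31448781

31448781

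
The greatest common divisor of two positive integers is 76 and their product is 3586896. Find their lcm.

47196

gcd·lcm = product, so lcm = 3586896/76 = 47196.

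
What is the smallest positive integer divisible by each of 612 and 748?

6732

gcd first: 748 = 1·612 + 136; 612 = 4·136 + 68; 136 = 2·68 + 0 → gcd = 68
lcm = 612·748/gcd = 457776/68 = 6732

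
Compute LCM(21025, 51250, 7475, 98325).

2203723811250

21025 = 5² · 29²; 51250 = 2 · 5⁴ · 41; 7475 = 5² · 13 · 23; 98325 = 3² · 5² · 19 · 23
lcm takes max exponent of each prime: 2 · 3² · 5⁴ · 13 · 19 · 23 · 29² · 41 = 2203723811250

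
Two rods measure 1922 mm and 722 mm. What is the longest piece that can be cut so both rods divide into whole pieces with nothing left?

2

1922 = 2 · 31²
722 = 2 · 19²
Common: 2 = 2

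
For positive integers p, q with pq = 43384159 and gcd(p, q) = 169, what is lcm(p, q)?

256711

Since gcd(p,q)·lcm(p,q) = pq, lcm = 43384159/169 = 256711.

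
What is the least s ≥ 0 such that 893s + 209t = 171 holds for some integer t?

gcd(893, 209) = 19 (Euclid: 893 = 4·209 + 57; 209 = 3·57 + 38; 57 = 1·38 + 19; 38 = 2·19 + 0), and 19 | 171.
Extended Euclid: 893·(4) + 209·(-17) = 19. Scale by 9: s₀ = 36.
General solution s = s₀ + 11k; reducing mod 11 gives s = 3 (and t = -12).

3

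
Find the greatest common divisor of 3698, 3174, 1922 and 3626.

2

gcd(3698, 3174): 3698 = 1·3174 + 524; 3174 = 6·524 + 30; 524 = 17·30 + 14; 30 = 2·14 + 2; 14 = 7·2 + 0 → 2
gcd(2, 1922): 1922 = 961·2 + 0 → 2
gcd(2, 3626): 3626 = 1813·2 + 0 → 2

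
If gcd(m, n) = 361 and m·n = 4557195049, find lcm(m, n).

For any two positive integers, gcd × lcm equals their product. Hence lcm = 4557195049 / 361 = 12623809.

12623809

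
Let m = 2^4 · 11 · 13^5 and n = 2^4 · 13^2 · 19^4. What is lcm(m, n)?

max exponent per prime: 2^4 · 11 · 13^5 · 19^4 = 8516160409328

8516160409328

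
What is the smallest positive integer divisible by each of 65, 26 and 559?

5590

65 = 5 · 13; 26 = 2 · 13; 559 = 13 · 43
lcm takes max exponent of each prime: 2 · 5 · 13 · 43 = 5590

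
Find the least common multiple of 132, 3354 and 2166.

26637468

132 = 2² · 3 · 11; 3354 = 2 · 3 · 13 · 43; 2166 = 2 · 3 · 19²
lcm takes max exponent of each prime: 2² · 3 · 11 · 13 · 19² · 43 = 26637468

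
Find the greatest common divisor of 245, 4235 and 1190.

35

gcd(245, 4235): 4235 = 17·245 + 70; 245 = 3·70 + 35; 70 = 2·35 + 0 → 35
gcd(35, 1190): 1190 = 34·35 + 0 → 35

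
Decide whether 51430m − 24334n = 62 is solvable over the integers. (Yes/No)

gcd(51430, 24334): 51430 = 2·24334 + 2762; 24334 = 8·2762 + 2238; 2762 = 1·2238 + 524; 2238 = 4·524 + 142; 524 = 3·142 + 98; 142 = 1·98 + 44; 98 = 2·44 + 10; 44 = 4·10 + 4; 10 = 2·4 + 2; 4 = 2·2 + 0 → 2
2 divides 62, so a solution exists.

Yes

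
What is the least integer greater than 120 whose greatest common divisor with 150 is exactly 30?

gcd(x, 150) = 30 forces 30 | x; write x = 30s. Then gcd(30s, 30·5) = 30·gcd(s, 5), so need gcd(s, 5) = 1.
30s > 120 gives s ≥ 5. The least s ≥ 5 coprime to 5 is 6, so x = 30·6 = 180.

180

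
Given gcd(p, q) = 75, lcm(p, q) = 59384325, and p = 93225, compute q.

47775

Using pq = gcd(p,q)·lcm(p,q) = 75·59384325 = 4453824375, we get q = 4453824375/93225 = 47775.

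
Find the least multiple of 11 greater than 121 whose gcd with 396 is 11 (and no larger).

143

Multiples of 11 above 121: 11·12, 11·13, … . Need the cofactor coprime to 396/11 = 36.
Checking s = 12, 13, … the first with gcd(s, 36) = 1 is s = 13, giving 143.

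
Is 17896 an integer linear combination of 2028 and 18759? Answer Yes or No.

gcd(2028, 18759): 18759 = 9·2028 + 507; 2028 = 4·507 + 0 → 507
507 does not divide 17896, so a solution does not exist.

No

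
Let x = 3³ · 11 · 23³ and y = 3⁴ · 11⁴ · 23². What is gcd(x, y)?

157113

min exponent per shared prime: 3³ · 11 · 23² = 157113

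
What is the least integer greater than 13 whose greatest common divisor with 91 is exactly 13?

Multiples of 13 above 13: 13·2, 13·3, … . Need the cofactor coprime to 91/13 = 7.
Checking s = 2, 3, … the first with gcd(s, 7) = 1 is s = 2, giving 26.

26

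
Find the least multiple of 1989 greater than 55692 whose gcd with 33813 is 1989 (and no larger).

gcd(t, 33813) = 1989 forces 1989 | t; write t = 1989s. Then gcd(1989s, 1989·17) = 1989·gcd(s, 17), so need gcd(s, 17) = 1.
1989s > 55692 gives s ≥ 29. The least s ≥ 29 coprime to 17 is 29, so t = 1989·29 = 57681.

57681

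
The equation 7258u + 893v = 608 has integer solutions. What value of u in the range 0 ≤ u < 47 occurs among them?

21

Euclid: 7258 = 8·893 + 114; 893 = 7·114 + 95; 114 = 1·95 + 19; 95 = 5·19 + 0 → gcd = 19; 608 = 19·32.
Back-substitution yields 7258·(8) + 893·(-65) = 19, so one solution is u = 8·32 = 256, v = -65·32 = -2080.
Solutions in u differ by 893/19 = 47; the one in [0, 47) is 256 mod 47 = 21.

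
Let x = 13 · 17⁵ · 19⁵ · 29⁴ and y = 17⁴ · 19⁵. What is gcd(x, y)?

206806264579

min exponent per shared prime: 17⁴ · 19⁵ = 206806264579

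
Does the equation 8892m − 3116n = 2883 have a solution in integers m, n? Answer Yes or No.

No

By Bézout, 8892m − 3116n = 2883 has integer solutions iff gcd(8892, 3116) | 2883.
Euclid: 8892 = 2·3116 + 2660; 3116 = 1·2660 + 456; 2660 = 5·456 + 380; 456 = 1·380 + 76; 380 = 5·76 + 0. gcd = 76; 2883 mod 76 = 71. No.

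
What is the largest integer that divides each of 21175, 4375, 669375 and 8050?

175

gcd(21175, 4375): 21175 = 4·4375 + 3675; 4375 = 1·3675 + 700; 3675 = 5·700 + 175; 700 = 4·175 + 0 → 175
gcd(175, 669375): 669375 = 3825·175 + 0 → 175
gcd(175, 8050): 8050 = 46·175 + 0 → 175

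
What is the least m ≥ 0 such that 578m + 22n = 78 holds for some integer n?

2

gcd(578, 22) = 2 (Euclid: 578 = 26·22 + 6; 22 = 3·6 + 4; 6 = 1·4 + 2; 4 = 2·2 + 0), and 2 | 78.
Extended Euclid: 578·(4) + 22·(-105) = 2. Scale by 39: m₀ = 156.
General solution m = m₀ + 11t; reducing mod 11 gives m = 2 (and n = -49).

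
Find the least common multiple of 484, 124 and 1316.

4936316

lcm(484, 124) = 484·124/gcd = 60016/4 = 15004
lcm(15004, 1316) = 15004·1316/gcd = 19745264/4 = 4936316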